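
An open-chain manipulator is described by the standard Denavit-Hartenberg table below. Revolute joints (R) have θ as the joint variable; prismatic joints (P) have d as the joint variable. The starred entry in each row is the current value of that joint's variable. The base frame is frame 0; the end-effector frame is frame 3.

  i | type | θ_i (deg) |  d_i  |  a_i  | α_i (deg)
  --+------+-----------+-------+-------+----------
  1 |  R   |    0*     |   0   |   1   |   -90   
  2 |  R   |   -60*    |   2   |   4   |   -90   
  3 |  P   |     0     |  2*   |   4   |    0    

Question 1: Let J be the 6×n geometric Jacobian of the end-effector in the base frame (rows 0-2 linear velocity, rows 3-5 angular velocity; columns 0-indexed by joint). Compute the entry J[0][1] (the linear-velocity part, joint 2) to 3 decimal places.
axis z_1 = (0.0000,1.0000,0.0000); lever o_n−o_1 = (5.7321,2.0000,5.9282)
cross product → J_v[:, 1] = (5.9282,0.0000,-5.7321)
J_ω[:, 1] = z_1
entry J[0][1] = 5.9282

5.928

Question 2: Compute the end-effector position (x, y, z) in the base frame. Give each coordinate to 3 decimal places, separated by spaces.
after link 1: o_1 = (1.0000, 0.0000, 0.0000)
after link 2: o_2 = (3.0000, 2.0000, 3.4641)
after link 3: o_3 = (6.7321, 2.0000, 5.9282)

6.732 2.000 5.928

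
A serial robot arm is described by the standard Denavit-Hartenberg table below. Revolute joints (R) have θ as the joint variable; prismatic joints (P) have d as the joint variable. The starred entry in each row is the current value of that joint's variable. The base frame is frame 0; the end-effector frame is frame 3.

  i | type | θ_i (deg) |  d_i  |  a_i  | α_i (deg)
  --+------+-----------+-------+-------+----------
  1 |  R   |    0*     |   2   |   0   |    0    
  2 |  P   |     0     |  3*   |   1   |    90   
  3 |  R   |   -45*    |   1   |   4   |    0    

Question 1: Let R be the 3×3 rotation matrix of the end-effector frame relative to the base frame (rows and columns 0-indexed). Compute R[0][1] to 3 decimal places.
End-effector y-axis (col 1 of R) = (0.7071,0.0000,0.7071)
R[0][1] = 0.7071

0.707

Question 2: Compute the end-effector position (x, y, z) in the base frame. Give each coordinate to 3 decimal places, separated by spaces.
after link 1: o_1 = (0.0000, 0.0000, 2.0000)
after link 2: o_2 = (1.0000, 0.0000, 5.0000)
after link 3: o_3 = (3.8284, -1.0000, 2.1716)

3.828 -1.000 2.172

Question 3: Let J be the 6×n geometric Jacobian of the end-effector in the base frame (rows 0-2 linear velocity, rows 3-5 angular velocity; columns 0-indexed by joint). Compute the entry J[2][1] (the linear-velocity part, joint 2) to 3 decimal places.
1.000

prismatic axis z_1 = (0.0000,0.0000,1.0000)
J_v[:, 1] = z_1; J_ω[:, 1] = (0,0,0)
entry J[2][1] = 1.0000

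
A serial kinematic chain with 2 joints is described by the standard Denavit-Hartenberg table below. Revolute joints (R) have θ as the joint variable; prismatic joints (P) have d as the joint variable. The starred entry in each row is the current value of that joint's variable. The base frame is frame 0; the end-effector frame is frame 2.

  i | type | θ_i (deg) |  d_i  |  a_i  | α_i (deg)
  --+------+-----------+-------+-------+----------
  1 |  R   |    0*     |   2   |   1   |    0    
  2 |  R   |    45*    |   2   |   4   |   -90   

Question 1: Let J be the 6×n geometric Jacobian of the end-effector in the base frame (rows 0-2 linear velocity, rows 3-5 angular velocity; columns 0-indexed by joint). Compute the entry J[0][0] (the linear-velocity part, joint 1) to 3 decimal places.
axis z_0 = ẑ; lever o_n−o_0 = (3.8284,2.8284,4.0000)
cross product → J_v[:, 0] = (-2.8284,3.8284,0.0000)
J_ω[:, 0] = z_0
entry J[0][0] = -2.8284

-2.828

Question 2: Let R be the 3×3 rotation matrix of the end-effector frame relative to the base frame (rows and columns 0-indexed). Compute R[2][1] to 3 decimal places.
End-effector y-axis (col 1 of R) = (-0.0000,0.0000,-1.0000)
R[2][1] = -1.0000

-1.000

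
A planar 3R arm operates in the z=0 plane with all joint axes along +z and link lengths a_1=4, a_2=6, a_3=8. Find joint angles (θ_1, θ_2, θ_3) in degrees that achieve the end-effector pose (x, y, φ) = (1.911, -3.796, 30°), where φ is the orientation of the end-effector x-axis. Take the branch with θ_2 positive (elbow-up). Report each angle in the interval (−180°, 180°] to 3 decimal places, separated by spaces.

-149.990 44.985 135.005

wrist centre = target − a_3·(cos φ, sin φ) = (-5.0172, -7.7960)
cos θ_2 = (85.9499−4²−6²)/(2·4·6) = 0.7073; θ_2 = 44.9851° (elbow-up)
β = atan2(-7.7960,-5.0172) = -122.7638°; ψ = atan2(4.2415,8.2437) = 27.2265°
θ_1 = β − ψ = -149.9903°
θ_3 = φ − θ_1 − θ_2 = 135.0052° (wrapped to (-180°,180°])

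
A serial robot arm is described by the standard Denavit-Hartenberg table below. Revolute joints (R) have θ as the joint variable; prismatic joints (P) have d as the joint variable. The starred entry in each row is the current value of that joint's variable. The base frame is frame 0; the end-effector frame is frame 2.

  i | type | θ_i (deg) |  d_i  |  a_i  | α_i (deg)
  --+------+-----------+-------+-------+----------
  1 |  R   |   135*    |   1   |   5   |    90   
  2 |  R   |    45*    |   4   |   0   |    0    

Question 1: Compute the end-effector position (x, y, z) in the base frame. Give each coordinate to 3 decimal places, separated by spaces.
after link 1: o_1 = (-3.5355, 3.5355, 1.0000)
after link 2: o_2 = (-0.7071, 6.3640, 1.0000)

-0.707 6.364 1.000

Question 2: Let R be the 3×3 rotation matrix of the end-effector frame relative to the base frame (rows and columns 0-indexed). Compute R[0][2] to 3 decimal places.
0.707

End-effector z-axis (col 2 of R) = (0.7071,0.7071,0.0000)
R[0][2] = 0.7071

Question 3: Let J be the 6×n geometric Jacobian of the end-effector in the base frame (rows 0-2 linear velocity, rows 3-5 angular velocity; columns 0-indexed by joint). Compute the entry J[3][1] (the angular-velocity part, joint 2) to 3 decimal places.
axis z_1 = (0.7071,0.7071,0.0000); lever o_n−o_1 = (2.8284,2.8284,0.0000)
cross product → J_v[:, 1] = (-0.0000,0.0000,0.0000)
J_ω[:, 1] = z_1
entry J[3][1] = 0.7071

0.707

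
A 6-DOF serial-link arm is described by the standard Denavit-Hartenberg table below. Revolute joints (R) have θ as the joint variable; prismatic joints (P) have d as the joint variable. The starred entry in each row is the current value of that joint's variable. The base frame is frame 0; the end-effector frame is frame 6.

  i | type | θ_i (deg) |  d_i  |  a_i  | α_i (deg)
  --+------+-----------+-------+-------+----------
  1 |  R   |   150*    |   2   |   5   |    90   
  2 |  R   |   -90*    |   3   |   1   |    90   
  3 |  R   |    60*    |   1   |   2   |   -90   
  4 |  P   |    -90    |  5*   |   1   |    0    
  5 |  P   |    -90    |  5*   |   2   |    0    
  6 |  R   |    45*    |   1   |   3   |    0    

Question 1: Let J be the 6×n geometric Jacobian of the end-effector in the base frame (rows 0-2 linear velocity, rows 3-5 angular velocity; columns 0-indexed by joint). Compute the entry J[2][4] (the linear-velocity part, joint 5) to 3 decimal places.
0.866

prismatic axis z_4 = (0.2500,0.4330,0.8660)
J_v[:, 4] = z_4; J_ω[:, 4] = (0,0,0)
entry J[2][4] = 0.8660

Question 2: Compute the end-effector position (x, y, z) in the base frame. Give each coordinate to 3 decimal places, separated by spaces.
2.570 6.210 11.587

after link 1: o_1 = (-4.3301, 2.5000, 2.0000)
after link 2: o_2 = (-2.8301, 5.0981, 1.0000)
after link 3: o_3 = (-1.0981, 6.0981, 0.0000)
after link 4: o_4 = (1.0179, 7.7631, 4.3301)
after link 5: o_5 = (1.4019, 8.4282, 9.6603)
after link 6: o_6 = (2.5705, 6.2096, 11.5869)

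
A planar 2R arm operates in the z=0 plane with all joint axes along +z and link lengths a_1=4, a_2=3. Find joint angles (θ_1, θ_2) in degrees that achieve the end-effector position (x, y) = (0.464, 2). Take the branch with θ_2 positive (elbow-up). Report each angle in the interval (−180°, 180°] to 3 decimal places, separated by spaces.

cos θ_2 = (4.2153−4²−3²)/(2·4·3) = -0.8660; θ_2 = 150.0005° (elbow-up)
β = atan2(2.0000,0.4640) = 76.9384°; ψ = atan2(1.5000,1.4019) = 46.9355°
θ_1 = β − ψ = 30.0029°

30.003 150.000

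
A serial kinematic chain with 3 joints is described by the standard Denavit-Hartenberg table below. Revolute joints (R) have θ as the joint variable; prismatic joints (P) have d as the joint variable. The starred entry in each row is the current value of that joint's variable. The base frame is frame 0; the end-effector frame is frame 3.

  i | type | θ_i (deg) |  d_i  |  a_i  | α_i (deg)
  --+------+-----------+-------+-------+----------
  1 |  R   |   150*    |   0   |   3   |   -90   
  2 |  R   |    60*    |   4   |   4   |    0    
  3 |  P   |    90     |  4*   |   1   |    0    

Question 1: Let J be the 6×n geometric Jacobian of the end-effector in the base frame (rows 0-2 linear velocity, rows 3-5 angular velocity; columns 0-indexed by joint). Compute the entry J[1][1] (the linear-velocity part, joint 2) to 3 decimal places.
axis z_1 = (-0.5000,-0.8660,0.0000); lever o_n−o_1 = (-4.9821,-6.3612,-3.9641)
cross product → J_v[:, 1] = (3.4330,-1.9821,-1.1340)
J_ω[:, 1] = z_1
entry J[1][1] = -1.9821

-1.982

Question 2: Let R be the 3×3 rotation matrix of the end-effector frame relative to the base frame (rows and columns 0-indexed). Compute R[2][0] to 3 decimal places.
-0.500

End-effector x-axis (col 0 of R) = (0.7500,-0.4330,-0.5000)
R[2][0] = -0.5000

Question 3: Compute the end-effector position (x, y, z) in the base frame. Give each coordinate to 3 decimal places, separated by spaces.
-7.580 -4.861 -3.964

after link 1: o_1 = (-2.5981, 1.5000, 0.0000)
after link 2: o_2 = (-6.3301, -0.9641, -3.4641)
after link 3: o_3 = (-7.5801, -4.8612, -3.9641)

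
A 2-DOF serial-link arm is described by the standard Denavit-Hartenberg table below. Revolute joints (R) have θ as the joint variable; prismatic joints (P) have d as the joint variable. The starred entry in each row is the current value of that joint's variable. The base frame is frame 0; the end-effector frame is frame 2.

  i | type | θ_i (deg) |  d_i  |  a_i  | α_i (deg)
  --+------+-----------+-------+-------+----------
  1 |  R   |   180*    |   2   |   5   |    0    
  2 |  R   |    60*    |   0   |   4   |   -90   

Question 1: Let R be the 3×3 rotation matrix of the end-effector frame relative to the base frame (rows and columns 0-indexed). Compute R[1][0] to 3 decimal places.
-0.866

End-effector x-axis (col 0 of R) = (-0.5000,-0.8660,0.0000)
R[1][0] = -0.8660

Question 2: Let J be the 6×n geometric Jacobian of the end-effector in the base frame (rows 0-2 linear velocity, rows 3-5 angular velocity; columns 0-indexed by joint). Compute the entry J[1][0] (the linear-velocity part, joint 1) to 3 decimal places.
axis z_0 = ẑ; lever o_n−o_0 = (-7.0000,-3.4641,2.0000)
cross product → J_v[:, 0] = (3.4641,-7.0000,0.0000)
J_ω[:, 0] = z_0
entry J[1][0] = -7.0000

-7.000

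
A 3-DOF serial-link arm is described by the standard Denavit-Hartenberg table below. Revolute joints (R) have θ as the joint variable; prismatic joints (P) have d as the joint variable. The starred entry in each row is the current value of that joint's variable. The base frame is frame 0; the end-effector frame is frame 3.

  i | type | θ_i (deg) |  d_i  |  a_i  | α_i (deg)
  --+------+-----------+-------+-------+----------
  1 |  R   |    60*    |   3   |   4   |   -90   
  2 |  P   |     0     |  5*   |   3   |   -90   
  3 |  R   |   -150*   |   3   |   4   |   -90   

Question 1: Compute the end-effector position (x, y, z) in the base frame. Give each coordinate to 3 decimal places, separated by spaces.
-4.294 6.562 0.000

after link 1: o_1 = (2.0000, 3.4641, 3.0000)
after link 2: o_2 = (-0.8301, 8.5622, 3.0000)
after link 3: o_3 = (-4.2942, 6.5622, 0.0000)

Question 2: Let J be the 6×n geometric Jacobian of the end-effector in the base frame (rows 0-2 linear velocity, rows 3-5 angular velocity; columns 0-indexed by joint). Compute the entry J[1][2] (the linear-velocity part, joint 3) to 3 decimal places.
axis z_2 = (-0.0000,0.0000,-1.0000); lever o_n−o_2 = (-3.4641,-2.0000,-3.0000)
cross product → J_v[:, 2] = (-2.0000,3.4641,0.0000)
J_ω[:, 2] = z_2
entry J[1][2] = 3.4641

3.464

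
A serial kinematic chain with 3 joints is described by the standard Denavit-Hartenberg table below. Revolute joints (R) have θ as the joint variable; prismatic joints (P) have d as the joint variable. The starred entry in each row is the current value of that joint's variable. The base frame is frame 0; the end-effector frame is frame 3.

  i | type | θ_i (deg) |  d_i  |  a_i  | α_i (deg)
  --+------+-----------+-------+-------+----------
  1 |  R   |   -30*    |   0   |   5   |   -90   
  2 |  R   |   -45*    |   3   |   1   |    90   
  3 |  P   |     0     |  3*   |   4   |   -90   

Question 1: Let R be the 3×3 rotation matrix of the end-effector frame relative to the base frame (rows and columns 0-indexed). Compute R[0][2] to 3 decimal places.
End-effector z-axis (col 2 of R) = (0.5000,0.8660,0.0000)
R[0][2] = 0.5000

0.500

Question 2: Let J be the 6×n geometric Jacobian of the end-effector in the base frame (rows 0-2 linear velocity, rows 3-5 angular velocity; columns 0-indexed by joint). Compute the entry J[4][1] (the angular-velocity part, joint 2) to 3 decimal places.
0.866

axis z_1 = (0.5000,0.8660,0.0000); lever o_n−o_1 = (2.7247,1.8910,5.6569)
cross product → J_v[:, 1] = (4.8990,-2.8284,-1.4142)
J_ω[:, 1] = z_1
entry J[4][1] = 0.8660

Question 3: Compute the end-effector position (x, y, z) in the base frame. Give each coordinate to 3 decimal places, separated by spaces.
7.055 -0.609 5.657

after link 1: o_1 = (4.3301, -2.5000, 0.0000)
after link 2: o_2 = (6.4425, -0.2555, 0.7071)
after link 3: o_3 = (7.0549, -0.6090, 5.6569)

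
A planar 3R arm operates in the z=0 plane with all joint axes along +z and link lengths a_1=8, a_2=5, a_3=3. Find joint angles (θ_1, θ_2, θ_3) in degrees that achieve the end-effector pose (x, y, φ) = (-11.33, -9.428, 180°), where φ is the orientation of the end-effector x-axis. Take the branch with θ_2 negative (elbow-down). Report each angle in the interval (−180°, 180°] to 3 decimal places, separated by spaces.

-119.997 -30.009 -29.995

wrist centre = target − a_3·(cos φ, sin φ) = (-8.3300, -9.4280)
cos θ_2 = (158.2761−8²−5²)/(2·8·5) = 0.8660; θ_2 = -30.0085° (elbow-down)
β = atan2(-9.4280,-8.3300) = -131.4618°; ψ = atan2(-2.5006,12.3298) = -11.4649°
θ_1 = β − ψ = -119.9970°
θ_3 = φ − θ_1 − θ_2 = -29.9945° (wrapped to (-180°,180°])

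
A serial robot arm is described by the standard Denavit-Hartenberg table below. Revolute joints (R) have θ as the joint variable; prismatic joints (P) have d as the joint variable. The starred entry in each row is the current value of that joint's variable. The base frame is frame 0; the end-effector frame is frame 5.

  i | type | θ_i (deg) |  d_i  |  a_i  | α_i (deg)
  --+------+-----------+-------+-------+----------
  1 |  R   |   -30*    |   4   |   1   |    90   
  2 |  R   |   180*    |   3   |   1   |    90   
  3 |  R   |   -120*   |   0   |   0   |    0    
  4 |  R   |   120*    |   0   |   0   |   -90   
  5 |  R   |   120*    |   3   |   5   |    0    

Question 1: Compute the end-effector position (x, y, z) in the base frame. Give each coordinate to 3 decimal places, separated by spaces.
after link 1: o_1 = (0.8660, -0.5000, 4.0000)
after link 2: o_2 = (-1.5000, -2.5981, 4.0000)
after link 3: o_3 = (-1.5000, -2.5981, 4.0000)
after link 4: o_4 = (-1.5000, -2.5981, 4.0000)
after link 5: o_5 = (-0.8349, -6.4462, -0.3301)

-0.835 -6.446 -0.330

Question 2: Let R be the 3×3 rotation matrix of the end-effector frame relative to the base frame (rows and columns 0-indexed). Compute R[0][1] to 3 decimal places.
0.750

End-effector y-axis (col 1 of R) = (0.7500,-0.4330,0.5000)
R[0][1] = 0.7500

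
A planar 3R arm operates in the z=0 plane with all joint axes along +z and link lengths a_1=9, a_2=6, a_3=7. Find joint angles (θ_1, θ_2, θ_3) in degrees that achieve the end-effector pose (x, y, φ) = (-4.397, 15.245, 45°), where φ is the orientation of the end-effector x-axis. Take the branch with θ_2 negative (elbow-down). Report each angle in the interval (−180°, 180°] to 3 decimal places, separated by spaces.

wrist centre = target − a_3·(cos φ, sin φ) = (-9.3467, 10.2953)
cos θ_2 = (193.3539−9²−6²)/(2·9·6) = 0.7070; θ_2 = -45.0102° (elbow-down)
β = atan2(10.2953,-9.3467) = 132.2354°; ψ = atan2(-4.2434,13.2419) = -17.7682°
θ_1 = β − ψ = 150.0036°
θ_3 = φ − θ_1 − θ_2 = -59.9933° (wrapped to (-180°,180°])

150.004 -45.010 -59.993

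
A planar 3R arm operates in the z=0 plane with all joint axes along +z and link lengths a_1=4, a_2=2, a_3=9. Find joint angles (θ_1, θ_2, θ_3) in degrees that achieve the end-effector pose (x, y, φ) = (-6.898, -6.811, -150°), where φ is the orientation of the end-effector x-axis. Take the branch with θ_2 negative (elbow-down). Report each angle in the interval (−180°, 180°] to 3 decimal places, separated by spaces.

-45.008 -149.997 45.006

wrist centre = target − a_3·(cos φ, sin φ) = (0.8962, -2.3110)
cos θ_2 = (6.1439−4²−2²)/(2·4·2) = -0.8660; θ_2 = -149.9975° (elbow-down)
β = atan2(-2.3110,0.8962) = -68.8032°; ψ = atan2(-1.0001,2.2680) = -23.7952°
θ_1 = β − ψ = -45.0080°
θ_3 = φ − θ_1 − θ_2 = 45.0055° (wrapped to (-180°,180°])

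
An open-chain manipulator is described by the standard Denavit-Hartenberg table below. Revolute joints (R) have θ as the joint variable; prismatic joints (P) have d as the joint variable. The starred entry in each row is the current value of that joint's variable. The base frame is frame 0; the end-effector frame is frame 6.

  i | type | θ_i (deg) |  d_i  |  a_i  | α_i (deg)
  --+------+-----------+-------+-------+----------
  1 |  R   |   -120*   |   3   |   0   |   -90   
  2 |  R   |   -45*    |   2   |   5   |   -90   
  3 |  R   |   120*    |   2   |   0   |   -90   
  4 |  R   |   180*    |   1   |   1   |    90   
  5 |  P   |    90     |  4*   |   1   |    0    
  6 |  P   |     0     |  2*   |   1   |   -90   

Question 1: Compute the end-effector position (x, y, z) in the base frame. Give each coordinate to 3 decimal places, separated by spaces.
4.169 -1.511 7.880

after link 1: o_1 = (0.0000, 0.0000, 3.0000)
after link 2: o_2 = (-0.0357, -4.0619, 6.5355)
after link 3: o_3 = (-0.7428, -5.2866, 5.1213)
after link 4: o_4 = (0.5696, -5.7455, 4.8625)
after link 5: o_5 = (2.7230, -3.0157, 7.0786)
after link 6: o_6 = (4.1693, -1.5106, 7.8804)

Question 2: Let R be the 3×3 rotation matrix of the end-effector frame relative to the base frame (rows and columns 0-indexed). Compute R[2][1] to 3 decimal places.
-0.707

End-effector y-axis (col 1 of R) = (-0.3536,-0.6124,-0.7071)
R[2][1] = -0.7071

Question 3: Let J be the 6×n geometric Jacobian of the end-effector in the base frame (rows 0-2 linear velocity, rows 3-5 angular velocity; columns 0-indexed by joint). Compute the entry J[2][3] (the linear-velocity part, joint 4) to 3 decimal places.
axis z_3 = (0.7392,0.2803,-0.6124); lever o_n−o_3 = (4.9121,3.7760,2.7591)
cross product → J_v[:, 3] = (3.0858,-5.0476,1.4142)
J_ω[:, 3] = z_3
entry J[2][3] = 1.4142

1.414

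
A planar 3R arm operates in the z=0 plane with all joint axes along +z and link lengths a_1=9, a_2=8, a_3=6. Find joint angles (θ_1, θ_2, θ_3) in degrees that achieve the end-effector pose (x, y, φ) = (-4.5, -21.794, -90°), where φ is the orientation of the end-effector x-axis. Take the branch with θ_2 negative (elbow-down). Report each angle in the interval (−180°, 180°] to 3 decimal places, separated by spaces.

-91.804 -30.006 31.809

wrist centre = target − a_3·(cos φ, sin φ) = (-4.5000, -15.7940)
cos θ_2 = (269.7004−9²−8²)/(2·9·8) = 0.8660; θ_2 = -30.0057° (elbow-down)
β = atan2(-15.7940,-4.5000) = -105.9032°; ψ = atan2(-4.0007,15.9278) = -14.0997°
θ_1 = β − ψ = -91.8035°
θ_3 = φ − θ_1 − θ_2 = 31.8093° (wrapped to (-180°,180°])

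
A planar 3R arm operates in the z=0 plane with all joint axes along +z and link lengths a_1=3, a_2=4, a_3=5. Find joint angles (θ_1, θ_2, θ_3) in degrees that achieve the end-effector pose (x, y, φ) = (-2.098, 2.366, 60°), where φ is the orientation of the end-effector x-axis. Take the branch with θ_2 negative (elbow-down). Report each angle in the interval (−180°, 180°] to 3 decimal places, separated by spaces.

-103.738 -90.001 -106.260

wrist centre = target − a_3·(cos φ, sin φ) = (-4.5980, -1.9641)
cos θ_2 = (24.9994−3²−4²)/(2·3·4) = -0.0000; θ_2 = -90.0014° (elbow-down)
β = atan2(-1.9641,-4.5980) = -156.8693°; ψ = atan2(-4.0000,2.9999) = -53.1310°
θ_1 = β − ψ = -103.7383°
θ_3 = φ − θ_1 − θ_2 = -106.2603° (wrapped to (-180°,180°])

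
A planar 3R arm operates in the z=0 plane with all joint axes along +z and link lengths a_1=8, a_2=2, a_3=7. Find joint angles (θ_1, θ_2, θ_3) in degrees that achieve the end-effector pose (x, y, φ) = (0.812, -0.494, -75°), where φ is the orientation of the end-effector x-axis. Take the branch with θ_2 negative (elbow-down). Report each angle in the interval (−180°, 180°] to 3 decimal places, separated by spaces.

108.122 -150.023 -33.099

wrist centre = target − a_3·(cos φ, sin φ) = (-0.9997, 6.2675)
cos θ_2 = (40.2808−8²−2²)/(2·8·2) = -0.8662; θ_2 = -150.0229° (elbow-down)
β = atan2(6.2675,-0.9997) = 99.0630°; ψ = atan2(-0.9993,6.2675) = -9.0591°
θ_1 = β − ψ = 108.1220°
θ_3 = φ − θ_1 − θ_2 = -33.0991° (wrapped to (-180°,180°])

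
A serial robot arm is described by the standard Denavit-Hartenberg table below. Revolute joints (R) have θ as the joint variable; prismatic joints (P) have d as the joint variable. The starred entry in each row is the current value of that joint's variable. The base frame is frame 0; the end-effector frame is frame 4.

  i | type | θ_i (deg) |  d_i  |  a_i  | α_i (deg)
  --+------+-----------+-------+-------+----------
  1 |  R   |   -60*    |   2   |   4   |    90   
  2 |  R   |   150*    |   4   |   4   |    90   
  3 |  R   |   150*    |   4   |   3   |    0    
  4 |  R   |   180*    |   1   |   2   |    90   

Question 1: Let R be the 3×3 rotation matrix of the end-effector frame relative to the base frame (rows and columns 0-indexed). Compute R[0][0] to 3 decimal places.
End-effector x-axis (col 0 of R) = (0.0580,0.8995,0.4330)
R[0][0] = 0.0580

0.058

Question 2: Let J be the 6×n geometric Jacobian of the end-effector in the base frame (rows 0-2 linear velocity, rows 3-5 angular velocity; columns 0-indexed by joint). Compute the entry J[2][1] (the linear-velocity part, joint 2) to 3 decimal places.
-0.214

axis z_1 = (-0.8660,-0.5000,0.0000); lever o_n−o_1 = (-4.0042,-2.0646,5.8971)
cross product → J_v[:, 1] = (-2.9486,5.1071,-0.2141)
J_ω[:, 1] = z_1
entry J[2][1] = -0.2141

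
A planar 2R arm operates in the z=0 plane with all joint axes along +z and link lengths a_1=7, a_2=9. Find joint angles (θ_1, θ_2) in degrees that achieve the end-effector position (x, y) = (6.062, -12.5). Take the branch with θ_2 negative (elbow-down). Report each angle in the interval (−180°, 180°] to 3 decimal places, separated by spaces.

cos θ_2 = (192.9978−7²−9²)/(2·7·9) = 0.5000; θ_2 = -60.0011° (elbow-down)
β = atan2(-12.5000,6.0620) = -64.1285°; ψ = atan2(-7.7943,11.4998) = -34.1285°
θ_1 = β − ψ = -30.0000°

-30.000 -60.001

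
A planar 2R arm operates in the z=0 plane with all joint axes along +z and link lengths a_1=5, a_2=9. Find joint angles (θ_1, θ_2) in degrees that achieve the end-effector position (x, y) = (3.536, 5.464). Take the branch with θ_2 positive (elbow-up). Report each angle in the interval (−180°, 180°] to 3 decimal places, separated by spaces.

-45.008 135.002

cos θ_2 = (42.3586−5²−9²)/(2·5·9) = -0.7071; θ_2 = 135.0016° (elbow-up)
β = atan2(5.4640,3.5360) = 57.0913°; ψ = atan2(6.3638,-1.3641) = 102.0988°
θ_1 = β − ψ = -45.0076°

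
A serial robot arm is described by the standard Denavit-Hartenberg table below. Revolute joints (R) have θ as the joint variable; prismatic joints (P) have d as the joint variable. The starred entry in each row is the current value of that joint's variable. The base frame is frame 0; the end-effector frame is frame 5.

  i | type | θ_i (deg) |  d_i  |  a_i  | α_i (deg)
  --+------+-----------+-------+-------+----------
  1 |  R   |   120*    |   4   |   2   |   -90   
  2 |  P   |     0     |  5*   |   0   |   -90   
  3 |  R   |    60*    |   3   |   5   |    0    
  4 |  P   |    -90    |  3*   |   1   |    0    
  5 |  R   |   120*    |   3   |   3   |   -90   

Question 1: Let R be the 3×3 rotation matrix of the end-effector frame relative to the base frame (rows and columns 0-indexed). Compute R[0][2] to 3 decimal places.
0.500

End-effector z-axis (col 2 of R) = (0.5000,-0.8660,-0.0000)
R[0][2] = 0.5000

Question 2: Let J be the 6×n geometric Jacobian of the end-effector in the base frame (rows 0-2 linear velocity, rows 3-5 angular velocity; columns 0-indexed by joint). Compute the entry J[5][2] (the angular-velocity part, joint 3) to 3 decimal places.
axis z_2 = (-0.0000,-0.0000,-1.0000); lever o_n−o_2 = (4.2321,6.3301,-9.0000)
cross product → J_v[:, 2] = (6.3301,-4.2321,-0.0000)
J_ω[:, 2] = z_2
entry J[5][2] = -1.0000

-1.000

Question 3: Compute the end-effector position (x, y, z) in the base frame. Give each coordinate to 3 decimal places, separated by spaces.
-1.098 5.562 -5.000

after link 1: o_1 = (-1.0000, 1.7321, 4.0000)
after link 2: o_2 = (-5.3301, -0.7679, 4.0000)
after link 3: o_3 = (-2.8301, 3.5622, 1.0000)
after link 4: o_4 = (-3.6962, 4.0622, -2.0000)
after link 5: o_5 = (-1.0981, 5.5622, -5.0000)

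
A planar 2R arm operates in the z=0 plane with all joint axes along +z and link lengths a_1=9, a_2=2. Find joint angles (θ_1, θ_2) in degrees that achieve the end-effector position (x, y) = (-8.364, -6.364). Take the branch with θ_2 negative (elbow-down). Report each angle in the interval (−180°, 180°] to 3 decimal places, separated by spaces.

-135.000 -44.997

cos θ_2 = (110.4570−9²−2²)/(2·9·2) = 0.7071; θ_2 = -44.9974° (elbow-down)
β = atan2(-6.3640,-8.3640) = -142.7332°; ψ = atan2(-1.4141,10.4143) = -7.7329°
θ_1 = β − ψ = -135.0004°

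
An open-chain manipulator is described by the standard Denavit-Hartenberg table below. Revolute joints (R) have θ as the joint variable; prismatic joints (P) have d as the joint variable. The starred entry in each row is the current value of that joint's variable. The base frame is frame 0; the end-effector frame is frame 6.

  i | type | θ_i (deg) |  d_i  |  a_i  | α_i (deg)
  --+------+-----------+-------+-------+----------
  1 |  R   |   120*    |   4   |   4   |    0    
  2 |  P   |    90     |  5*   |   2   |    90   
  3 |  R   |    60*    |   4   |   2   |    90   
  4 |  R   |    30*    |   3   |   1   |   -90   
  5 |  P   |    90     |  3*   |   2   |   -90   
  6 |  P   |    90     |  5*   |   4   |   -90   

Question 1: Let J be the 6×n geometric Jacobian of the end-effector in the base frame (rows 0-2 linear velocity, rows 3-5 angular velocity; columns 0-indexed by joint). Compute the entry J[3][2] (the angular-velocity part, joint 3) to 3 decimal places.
-0.500

axis z_2 = (-0.5000,0.8660,0.0000); lever o_n−o_2 = (-0.8995,0.7901,-1.3349)
cross product → J_v[:, 2] = (-1.1561,-0.6675,0.3840)
J_ω[:, 2] = z_2
entry J[3][2] = -0.5000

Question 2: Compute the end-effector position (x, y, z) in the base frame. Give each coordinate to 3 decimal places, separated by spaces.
-4.632 3.254 7.665

after link 1: o_1 = (-2.0000, 3.4641, 4.0000)
after link 2: o_2 = (-3.7321, 2.4641, 9.0000)
after link 3: o_3 = (-6.5981, 5.4282, 10.7321)
after link 4: o_4 = (-9.4731, 4.3457, 9.9821)
after link 5: o_5 = (-8.6226, 7.8367, 9.6830)
after link 6: o_6 = (-4.6316, 3.2542, 7.6651)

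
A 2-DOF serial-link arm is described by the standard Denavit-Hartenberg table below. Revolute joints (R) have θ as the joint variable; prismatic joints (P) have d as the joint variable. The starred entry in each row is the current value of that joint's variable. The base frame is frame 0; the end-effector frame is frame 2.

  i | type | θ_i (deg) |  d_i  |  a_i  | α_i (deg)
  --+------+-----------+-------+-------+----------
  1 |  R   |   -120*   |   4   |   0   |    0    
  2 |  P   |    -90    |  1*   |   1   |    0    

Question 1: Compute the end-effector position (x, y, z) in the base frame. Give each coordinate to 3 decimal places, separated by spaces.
after link 1: o_1 = (0.0000, 0.0000, 4.0000)
after link 2: o_2 = (-0.8660, 0.5000, 5.0000)

-0.866 0.500 5.000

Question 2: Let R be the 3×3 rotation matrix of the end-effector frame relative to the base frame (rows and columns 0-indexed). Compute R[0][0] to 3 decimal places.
-0.866

End-effector x-axis (col 0 of R) = (-0.8660,0.5000,0.0000)
R[0][0] = -0.8660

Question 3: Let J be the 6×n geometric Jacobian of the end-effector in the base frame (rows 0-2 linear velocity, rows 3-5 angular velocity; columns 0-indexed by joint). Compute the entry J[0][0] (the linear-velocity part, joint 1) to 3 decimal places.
axis z_0 = ẑ; lever o_n−o_0 = (-0.8660,0.5000,5.0000)
cross product → J_v[:, 0] = (-0.5000,-0.8660,0.0000)
J_ω[:, 0] = z_0
entry J[0][0] = -0.5000

-0.500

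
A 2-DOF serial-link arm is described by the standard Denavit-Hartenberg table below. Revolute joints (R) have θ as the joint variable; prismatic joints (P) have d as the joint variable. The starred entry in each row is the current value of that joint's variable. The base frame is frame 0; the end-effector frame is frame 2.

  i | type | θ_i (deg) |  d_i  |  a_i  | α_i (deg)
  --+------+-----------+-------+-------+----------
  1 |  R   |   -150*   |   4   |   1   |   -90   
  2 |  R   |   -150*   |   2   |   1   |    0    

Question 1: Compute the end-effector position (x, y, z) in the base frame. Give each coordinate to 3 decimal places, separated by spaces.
after link 1: o_1 = (-0.8660, -0.5000, 4.0000)
after link 2: o_2 = (0.8840, -1.7990, 4.5000)

0.884 -1.799 4.500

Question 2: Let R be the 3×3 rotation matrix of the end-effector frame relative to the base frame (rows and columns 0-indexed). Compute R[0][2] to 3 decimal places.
End-effector z-axis (col 2 of R) = (0.5000,-0.8660,0.0000)
R[0][2] = 0.5000

0.500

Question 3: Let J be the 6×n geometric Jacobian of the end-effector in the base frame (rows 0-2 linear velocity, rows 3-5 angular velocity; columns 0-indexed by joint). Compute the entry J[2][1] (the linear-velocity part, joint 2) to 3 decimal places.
axis z_1 = (0.5000,-0.8660,0.0000); lever o_n−o_1 = (1.7500,-1.2990,0.5000)
cross product → J_v[:, 1] = (-0.4330,-0.2500,0.8660)
J_ω[:, 1] = z_1
entry J[2][1] = 0.8660

0.866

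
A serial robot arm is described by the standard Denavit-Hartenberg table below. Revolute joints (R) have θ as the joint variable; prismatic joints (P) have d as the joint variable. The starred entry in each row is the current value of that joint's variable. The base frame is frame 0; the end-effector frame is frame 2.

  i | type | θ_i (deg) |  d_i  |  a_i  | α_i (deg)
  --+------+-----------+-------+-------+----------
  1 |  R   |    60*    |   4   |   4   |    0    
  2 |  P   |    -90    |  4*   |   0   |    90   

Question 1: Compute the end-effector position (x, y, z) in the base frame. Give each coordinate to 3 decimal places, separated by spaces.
2.000 3.464 8.000

after link 1: o_1 = (2.0000, 3.4641, 4.0000)
after link 2: o_2 = (2.0000, 3.4641, 8.0000)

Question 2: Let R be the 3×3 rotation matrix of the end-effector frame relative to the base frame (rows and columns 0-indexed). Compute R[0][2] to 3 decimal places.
-0.500

End-effector z-axis (col 2 of R) = (-0.5000,-0.8660,0.0000)
R[0][2] = -0.5000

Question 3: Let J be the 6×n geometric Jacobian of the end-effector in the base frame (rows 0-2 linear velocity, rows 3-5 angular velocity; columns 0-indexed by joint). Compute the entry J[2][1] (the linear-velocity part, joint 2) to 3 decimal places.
1.000

prismatic axis z_1 = (0.0000,0.0000,1.0000)
J_v[:, 1] = z_1; J_ω[:, 1] = (0,0,0)
entry J[2][1] = 1.0000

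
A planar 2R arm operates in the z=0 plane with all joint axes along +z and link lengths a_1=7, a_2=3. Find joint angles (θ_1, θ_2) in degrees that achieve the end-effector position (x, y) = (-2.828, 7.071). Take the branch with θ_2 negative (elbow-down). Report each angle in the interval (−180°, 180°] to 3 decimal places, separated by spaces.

cos θ_2 = (57.9966−7²−3²)/(2·7·3) = -0.0001; θ_2 = -90.0046° (elbow-down)
β = atan2(7.0710,-2.8280) = 111.7986°; ψ = atan2(-3.0000,6.9998) = -23.1993°
θ_1 = β − ψ = 134.9979°

134.998 -90.005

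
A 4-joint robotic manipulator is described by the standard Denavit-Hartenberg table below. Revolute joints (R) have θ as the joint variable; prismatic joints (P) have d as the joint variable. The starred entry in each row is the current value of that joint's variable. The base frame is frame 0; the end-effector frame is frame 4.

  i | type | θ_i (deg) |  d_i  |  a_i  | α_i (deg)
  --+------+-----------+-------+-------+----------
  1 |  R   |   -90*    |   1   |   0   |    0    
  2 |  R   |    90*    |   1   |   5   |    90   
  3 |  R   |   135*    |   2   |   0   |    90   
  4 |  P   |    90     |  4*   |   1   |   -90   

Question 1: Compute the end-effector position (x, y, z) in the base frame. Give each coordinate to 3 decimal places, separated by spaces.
7.828 -3.000 4.828

after link 1: o_1 = (0.0000, 0.0000, 1.0000)
after link 2: o_2 = (5.0000, 0.0000, 2.0000)
after link 3: o_3 = (5.0000, -2.0000, 2.0000)
after link 4: o_4 = (7.8284, -3.0000, 4.8284)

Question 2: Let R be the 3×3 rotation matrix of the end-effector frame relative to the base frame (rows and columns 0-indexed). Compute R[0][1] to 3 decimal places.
-0.707

End-effector y-axis (col 1 of R) = (-0.7071,0.0000,-0.7071)
R[0][1] = -0.7071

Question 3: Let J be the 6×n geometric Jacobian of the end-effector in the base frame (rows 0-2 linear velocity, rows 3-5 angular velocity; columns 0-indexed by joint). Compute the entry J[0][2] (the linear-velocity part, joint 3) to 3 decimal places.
-2.828

axis z_2 = (0.0000,-1.0000,0.0000); lever o_n−o_2 = (2.8284,-3.0000,2.8284)
cross product → J_v[:, 2] = (-2.8284,0.0000,2.8284)
J_ω[:, 2] = z_2
entry J[0][2] = -2.8284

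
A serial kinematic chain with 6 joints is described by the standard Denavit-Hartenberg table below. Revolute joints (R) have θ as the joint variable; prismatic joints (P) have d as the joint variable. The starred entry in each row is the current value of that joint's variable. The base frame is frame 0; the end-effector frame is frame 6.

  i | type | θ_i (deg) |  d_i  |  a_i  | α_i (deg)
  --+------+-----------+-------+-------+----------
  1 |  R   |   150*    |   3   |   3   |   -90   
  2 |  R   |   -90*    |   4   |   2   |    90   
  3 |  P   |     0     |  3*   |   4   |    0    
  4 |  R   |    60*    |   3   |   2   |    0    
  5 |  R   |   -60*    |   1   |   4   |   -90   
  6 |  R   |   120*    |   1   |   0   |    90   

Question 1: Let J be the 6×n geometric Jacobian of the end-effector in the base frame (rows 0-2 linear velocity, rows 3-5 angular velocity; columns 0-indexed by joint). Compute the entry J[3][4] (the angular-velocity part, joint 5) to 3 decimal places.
axis z_4 = (0.8660,-0.5000,0.0000); lever o_n−o_4 = (0.3660,-1.3660,4.0000)
cross product → J_v[:, 4] = (-2.0000,-3.4641,-1.0000)
J_ω[:, 4] = z_4
entry J[3][4] = 0.8660

0.866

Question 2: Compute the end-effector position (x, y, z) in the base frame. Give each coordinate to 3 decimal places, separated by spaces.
after link 1: o_1 = (-2.5981, 1.5000, 3.0000)
after link 2: o_2 = (-4.5981, -1.9641, 5.0000)
after link 3: o_3 = (-2.0000, -3.4641, 9.0000)
after link 4: o_4 = (-0.2679, -6.4641, 10.0000)
after link 5: o_5 = (0.5981, -6.9641, 14.0000)
after link 6: o_6 = (0.0981, -7.8301, 14.0000)

0.098 -7.830 14.000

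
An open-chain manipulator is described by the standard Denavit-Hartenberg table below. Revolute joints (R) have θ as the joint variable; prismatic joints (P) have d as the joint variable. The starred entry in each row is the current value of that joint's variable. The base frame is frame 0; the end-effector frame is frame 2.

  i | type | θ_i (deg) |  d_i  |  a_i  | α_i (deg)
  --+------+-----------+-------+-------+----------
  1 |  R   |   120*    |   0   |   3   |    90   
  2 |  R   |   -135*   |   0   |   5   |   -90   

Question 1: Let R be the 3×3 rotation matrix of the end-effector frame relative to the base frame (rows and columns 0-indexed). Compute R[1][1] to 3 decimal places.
-0.500

End-effector y-axis (col 1 of R) = (-0.8660,-0.5000,-0.0000)
R[1][1] = -0.5000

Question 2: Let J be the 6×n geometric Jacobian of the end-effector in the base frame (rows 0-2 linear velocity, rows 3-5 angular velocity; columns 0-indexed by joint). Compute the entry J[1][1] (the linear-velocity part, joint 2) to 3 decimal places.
axis z_1 = (0.8660,0.5000,0.0000); lever o_n−o_1 = (1.7678,-3.0619,-3.5355)
cross product → J_v[:, 1] = (-1.7678,3.0619,-3.5355)
J_ω[:, 1] = z_1
entry J[1][1] = 3.0619

3.062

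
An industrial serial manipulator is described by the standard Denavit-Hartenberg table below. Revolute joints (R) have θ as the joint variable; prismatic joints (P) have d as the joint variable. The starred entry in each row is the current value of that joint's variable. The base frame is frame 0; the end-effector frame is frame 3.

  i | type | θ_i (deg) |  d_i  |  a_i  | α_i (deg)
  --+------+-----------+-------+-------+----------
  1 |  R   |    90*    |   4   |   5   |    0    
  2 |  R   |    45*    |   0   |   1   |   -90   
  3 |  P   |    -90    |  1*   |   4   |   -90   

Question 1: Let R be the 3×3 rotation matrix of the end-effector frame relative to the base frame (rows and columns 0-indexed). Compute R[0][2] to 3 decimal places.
End-effector z-axis (col 2 of R) = (-0.7071,0.7071,-0.0000)
R[0][2] = -0.7071

-0.707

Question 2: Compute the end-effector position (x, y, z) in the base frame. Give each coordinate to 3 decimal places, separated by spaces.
after link 1: o_1 = (0.0000, 5.0000, 4.0000)
after link 2: o_2 = (-0.7071, 5.7071, 4.0000)
after link 3: o_3 = (-1.4142, 5.0000, 8.0000)

-1.414 5.000 8.000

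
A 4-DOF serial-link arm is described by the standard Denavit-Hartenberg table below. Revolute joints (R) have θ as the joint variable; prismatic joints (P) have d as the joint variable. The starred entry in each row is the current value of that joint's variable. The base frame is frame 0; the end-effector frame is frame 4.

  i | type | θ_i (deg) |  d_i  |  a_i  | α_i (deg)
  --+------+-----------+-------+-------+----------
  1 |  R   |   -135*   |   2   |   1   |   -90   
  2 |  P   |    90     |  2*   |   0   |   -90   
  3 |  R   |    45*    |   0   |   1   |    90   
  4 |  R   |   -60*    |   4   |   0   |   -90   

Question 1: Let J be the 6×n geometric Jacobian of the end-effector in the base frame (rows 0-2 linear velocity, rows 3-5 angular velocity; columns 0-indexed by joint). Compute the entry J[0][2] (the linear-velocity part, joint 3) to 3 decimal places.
axis z_2 = (0.7071,0.7071,-0.0000); lever o_n−o_2 = (1.5000,-1.5000,-3.5355)
cross product → J_v[:, 2] = (-2.5000,2.5000,-2.1213)
J_ω[:, 2] = z_2
entry J[0][2] = -2.5000

-2.500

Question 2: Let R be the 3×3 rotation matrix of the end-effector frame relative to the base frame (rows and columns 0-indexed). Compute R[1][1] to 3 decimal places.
0.500

End-effector y-axis (col 1 of R) = (-0.5000,0.5000,0.7071)
R[1][1] = 0.5000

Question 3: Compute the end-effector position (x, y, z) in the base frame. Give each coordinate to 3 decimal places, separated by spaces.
2.207 -3.621 -1.536

after link 1: o_1 = (-0.7071, -0.7071, 2.0000)
after link 2: o_2 = (0.7071, -2.1213, 2.0000)
after link 3: o_3 = (0.2071, -1.6213, 1.2929)
after link 4: o_4 = (2.2071, -3.6213, -1.5355)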